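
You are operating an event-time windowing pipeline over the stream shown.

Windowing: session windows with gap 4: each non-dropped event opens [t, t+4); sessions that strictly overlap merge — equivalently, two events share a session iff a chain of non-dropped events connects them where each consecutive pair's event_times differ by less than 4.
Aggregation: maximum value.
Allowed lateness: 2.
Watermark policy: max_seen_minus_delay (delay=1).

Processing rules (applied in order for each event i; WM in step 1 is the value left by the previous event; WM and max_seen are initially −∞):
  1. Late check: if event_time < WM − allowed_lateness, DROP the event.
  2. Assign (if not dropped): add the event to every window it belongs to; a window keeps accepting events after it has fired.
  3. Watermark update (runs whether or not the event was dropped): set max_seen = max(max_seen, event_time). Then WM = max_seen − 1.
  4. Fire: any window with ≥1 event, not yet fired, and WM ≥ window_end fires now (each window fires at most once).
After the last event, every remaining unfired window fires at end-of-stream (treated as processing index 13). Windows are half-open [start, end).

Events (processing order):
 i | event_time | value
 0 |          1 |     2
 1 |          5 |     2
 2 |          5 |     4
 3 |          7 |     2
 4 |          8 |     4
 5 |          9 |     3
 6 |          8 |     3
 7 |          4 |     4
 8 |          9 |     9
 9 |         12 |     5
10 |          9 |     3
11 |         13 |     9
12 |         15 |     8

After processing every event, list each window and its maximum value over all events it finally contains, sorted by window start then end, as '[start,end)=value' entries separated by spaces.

[1,5)=2 [5,19)=9

i=0 t=1 v=2: → [1,5); WM=0
i=1 t=5 v=2: → [5,9); WM=4
i=2 t=5 v=4: → [5,9); WM=4
i=3 t=7 v=2: → [5,11); WM=6
i=4 t=8 v=4: → [5,12); WM=7
i=5 t=9 v=3: → [5,13); WM=8
i=6 t=8 v=3: → [5,13); WM=8
i=7 t=4 v=4: DROP (t<8-2); WM=8
i=8 t=9 v=9: → [5,13); WM=8
i=9 t=12 v=5: → [5,16); WM=11
i=10 t=9 v=3: → [5,16); WM=11
i=11 t=13 v=9: → [5,17); WM=12
i=12 t=15 v=8: → [5,19); WM=14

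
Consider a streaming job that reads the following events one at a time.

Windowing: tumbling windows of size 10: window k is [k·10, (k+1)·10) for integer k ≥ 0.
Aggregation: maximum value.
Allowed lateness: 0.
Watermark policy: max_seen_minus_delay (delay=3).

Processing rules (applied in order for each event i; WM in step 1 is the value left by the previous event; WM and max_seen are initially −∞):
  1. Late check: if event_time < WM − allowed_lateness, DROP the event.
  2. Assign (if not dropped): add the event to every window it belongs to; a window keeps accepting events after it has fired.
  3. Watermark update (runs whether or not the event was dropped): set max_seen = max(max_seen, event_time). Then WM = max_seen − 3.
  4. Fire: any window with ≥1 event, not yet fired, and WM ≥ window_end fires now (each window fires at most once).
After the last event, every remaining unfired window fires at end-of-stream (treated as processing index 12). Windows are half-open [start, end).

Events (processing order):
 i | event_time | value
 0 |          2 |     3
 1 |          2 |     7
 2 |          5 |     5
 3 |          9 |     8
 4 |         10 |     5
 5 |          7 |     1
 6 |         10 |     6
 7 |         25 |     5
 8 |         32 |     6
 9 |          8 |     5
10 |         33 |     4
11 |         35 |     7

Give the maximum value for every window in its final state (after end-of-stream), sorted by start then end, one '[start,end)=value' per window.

i=0 t=2 v=3: → [0,10); WM=-1
i=1 t=2 v=7: → [0,10); WM=-1
i=2 t=5 v=5: → [0,10); WM=2
i=3 t=9 v=8: → [0,10); WM=6
i=4 t=10 v=5: → [10,20); WM=7
i=5 t=7 v=1: → [0,10); WM=7
i=6 t=10 v=6: → [10,20); WM=7
i=7 t=25 v=5: → [20,30); WM=22; [0,10) fires=8 [10,20) fires=6
i=8 t=32 v=6: → [30,40); WM=29
i=9 t=8 v=5: DROP (t<29-0); WM=29
i=10 t=33 v=4: → [30,40); WM=30; [20,30) fires=5
i=11 t=35 v=7: → [30,40); WM=32

[0,10)=8 [10,20)=6 [20,30)=5 [30,40)=7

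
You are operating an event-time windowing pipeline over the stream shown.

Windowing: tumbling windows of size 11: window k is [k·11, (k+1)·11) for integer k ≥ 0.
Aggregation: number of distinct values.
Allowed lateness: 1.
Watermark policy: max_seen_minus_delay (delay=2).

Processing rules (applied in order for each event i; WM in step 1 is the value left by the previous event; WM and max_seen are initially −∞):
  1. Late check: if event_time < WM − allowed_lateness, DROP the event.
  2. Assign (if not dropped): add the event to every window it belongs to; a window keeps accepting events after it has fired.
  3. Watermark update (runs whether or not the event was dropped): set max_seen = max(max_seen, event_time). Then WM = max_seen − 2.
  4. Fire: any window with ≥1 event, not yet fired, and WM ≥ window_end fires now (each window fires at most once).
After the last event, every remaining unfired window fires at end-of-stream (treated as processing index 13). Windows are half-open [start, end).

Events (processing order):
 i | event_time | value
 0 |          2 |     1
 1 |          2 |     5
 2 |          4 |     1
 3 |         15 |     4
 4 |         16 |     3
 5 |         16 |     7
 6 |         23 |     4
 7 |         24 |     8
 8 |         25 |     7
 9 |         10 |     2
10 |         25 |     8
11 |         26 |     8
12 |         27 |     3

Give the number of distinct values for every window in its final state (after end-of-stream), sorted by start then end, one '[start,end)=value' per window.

[0,11)=2 [11,22)=3 [22,33)=4

i=0 t=2 v=1: → [0,11); WM=0
i=1 t=2 v=5: → [0,11); WM=0
i=2 t=4 v=1: → [0,11); WM=2
i=3 t=15 v=4: → [11,22); WM=13; [0,11) fires=2
i=4 t=16 v=3: → [11,22); WM=14
i=5 t=16 v=7: → [11,22); WM=14
i=6 t=23 v=4: → [22,33); WM=21
i=7 t=24 v=8: → [22,33); WM=22; [11,22) fires=3
i=8 t=25 v=7: → [22,33); WM=23
i=9 t=10 v=2: DROP (t<23-1); WM=23
i=10 t=25 v=8: → [22,33); WM=23
i=11 t=26 v=8: → [22,33); WM=24
i=12 t=27 v=3: → [22,33); WM=25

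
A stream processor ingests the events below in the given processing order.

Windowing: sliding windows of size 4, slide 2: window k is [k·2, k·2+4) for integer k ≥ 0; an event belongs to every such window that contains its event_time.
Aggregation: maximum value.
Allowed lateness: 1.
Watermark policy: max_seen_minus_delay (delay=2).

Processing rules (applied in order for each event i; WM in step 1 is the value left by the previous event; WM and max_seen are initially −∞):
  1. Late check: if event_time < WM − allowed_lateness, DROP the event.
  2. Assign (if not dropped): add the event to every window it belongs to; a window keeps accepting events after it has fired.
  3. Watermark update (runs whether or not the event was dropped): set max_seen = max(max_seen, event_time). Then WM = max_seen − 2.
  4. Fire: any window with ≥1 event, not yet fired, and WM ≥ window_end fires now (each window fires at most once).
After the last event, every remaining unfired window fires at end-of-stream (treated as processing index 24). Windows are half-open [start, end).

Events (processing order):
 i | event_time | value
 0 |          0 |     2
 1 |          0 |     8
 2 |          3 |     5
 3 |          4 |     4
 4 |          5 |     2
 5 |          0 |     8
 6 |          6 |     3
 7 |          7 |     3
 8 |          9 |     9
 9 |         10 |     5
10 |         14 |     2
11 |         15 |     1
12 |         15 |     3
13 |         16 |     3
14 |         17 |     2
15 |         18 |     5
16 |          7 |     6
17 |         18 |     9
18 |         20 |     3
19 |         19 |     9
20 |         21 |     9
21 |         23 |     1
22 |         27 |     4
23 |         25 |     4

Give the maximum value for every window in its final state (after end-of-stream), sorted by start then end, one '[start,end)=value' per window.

[0,4)=8 [2,6)=5 [4,8)=4 [6,10)=9 [8,12)=9 [10,14)=5 [12,16)=3 [14,18)=3 [16,20)=9 [18,22)=9 [20,24)=9 [22,26)=4 [24,28)=4 [26,30)=4

i=0 t=0 v=2: → [0,4); WM=-2
i=1 t=0 v=8: → [0,4); WM=-2
i=2 t=3 v=5: → [2,6),[0,4); WM=1
i=3 t=4 v=4: → [4,8),[2,6); WM=2
i=4 t=5 v=2: → [4,8),[2,6); WM=3
i=5 t=0 v=8: DROP (t<3-1); WM=3
i=6 t=6 v=3: → [6,10),[4,8); WM=4; [0,4) fires=8
i=7 t=7 v=3: → [6,10),[4,8); WM=5
i=8 t=9 v=9: → [8,12),[6,10); WM=7; [2,6) fires=5
i=9 t=10 v=5: → [10,14),[8,12); WM=8; [4,8) fires=4
i=10 t=14 v=2: → [14,18),[12,16); WM=12; [6,10) fires=9 [8,12) fires=9
i=11 t=15 v=1: → [14,18),[12,16); WM=13
i=12 t=15 v=3: → [14,18),[12,16); WM=13
i=13 t=16 v=3: → [16,20),[14,18); WM=14; [10,14) fires=5
i=14 t=17 v=2: → [16,20),[14,18); WM=15
i=15 t=18 v=5: → [18,22),[16,20); WM=16; [12,16) fires=3
i=16 t=7 v=6: DROP (t<16-1); WM=16
i=17 t=18 v=9: → [18,22),[16,20); WM=16
i=18 t=20 v=3: → [20,24),[18,22); WM=18; [14,18) fires=3
i=19 t=19 v=9: → [18,22),[16,20); WM=18
i=20 t=21 v=9: → [20,24),[18,22); WM=19
i=21 t=23 v=1: → [22,26),[20,24); WM=21; [16,20) fires=9
i=22 t=27 v=4: → [26,30),[24,28); WM=25; [18,22) fires=9 [20,24) fires=9
i=23 t=25 v=4: → [24,28),[22,26); WM=25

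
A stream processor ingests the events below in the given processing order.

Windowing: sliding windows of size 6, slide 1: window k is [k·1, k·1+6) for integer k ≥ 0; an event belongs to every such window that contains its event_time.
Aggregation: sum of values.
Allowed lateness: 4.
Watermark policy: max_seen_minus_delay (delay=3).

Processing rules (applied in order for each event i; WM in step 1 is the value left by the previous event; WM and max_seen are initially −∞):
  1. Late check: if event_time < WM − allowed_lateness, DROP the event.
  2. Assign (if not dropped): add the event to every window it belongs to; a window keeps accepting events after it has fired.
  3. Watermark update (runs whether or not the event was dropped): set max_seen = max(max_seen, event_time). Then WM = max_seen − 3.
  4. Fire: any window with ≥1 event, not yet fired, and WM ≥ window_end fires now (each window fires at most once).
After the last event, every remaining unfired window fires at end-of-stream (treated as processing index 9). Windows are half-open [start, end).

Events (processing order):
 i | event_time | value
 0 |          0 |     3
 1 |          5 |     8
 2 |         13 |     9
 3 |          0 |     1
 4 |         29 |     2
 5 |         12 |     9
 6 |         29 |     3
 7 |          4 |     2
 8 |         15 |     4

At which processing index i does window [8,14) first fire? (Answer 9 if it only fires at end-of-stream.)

4

i=0 t=0 v=3: → [0,6); WM=-3
i=1 t=5 v=8: → [5,11),[4,10),[3,9),[2,8),[1,7),[0,6); WM=2
i=2 t=13 v=9: → [13,19),[12,18),[11,17),[10,16),[9,15),[8,14); WM=10; [0,6) fires=11 [1,7) fires=8 [2,8) fires=8 [3,9) fires=8 [4,10) fires=8
i=3 t=0 v=1: DROP (t<10-4); WM=10
i=4 t=29 v=2: → [29,35),[28,34),[27,33),[26,32),[25,31),[24,30); WM=26; [5,11) fires=8 [8,14) fires=9 [9,15) fires=9 [10,16) fires=9 [11,17) fires=9 [12,18) fires=9 [13,19) fires=9
i=5 t=12 v=9: DROP (t<26-4); WM=26
i=6 t=29 v=3: → [29,35),[28,34),[27,33),[26,32),[25,31),[24,30); WM=26
i=7 t=4 v=2: DROP (t<26-4); WM=26
i=8 t=15 v=4: DROP (t<26-4); WM=26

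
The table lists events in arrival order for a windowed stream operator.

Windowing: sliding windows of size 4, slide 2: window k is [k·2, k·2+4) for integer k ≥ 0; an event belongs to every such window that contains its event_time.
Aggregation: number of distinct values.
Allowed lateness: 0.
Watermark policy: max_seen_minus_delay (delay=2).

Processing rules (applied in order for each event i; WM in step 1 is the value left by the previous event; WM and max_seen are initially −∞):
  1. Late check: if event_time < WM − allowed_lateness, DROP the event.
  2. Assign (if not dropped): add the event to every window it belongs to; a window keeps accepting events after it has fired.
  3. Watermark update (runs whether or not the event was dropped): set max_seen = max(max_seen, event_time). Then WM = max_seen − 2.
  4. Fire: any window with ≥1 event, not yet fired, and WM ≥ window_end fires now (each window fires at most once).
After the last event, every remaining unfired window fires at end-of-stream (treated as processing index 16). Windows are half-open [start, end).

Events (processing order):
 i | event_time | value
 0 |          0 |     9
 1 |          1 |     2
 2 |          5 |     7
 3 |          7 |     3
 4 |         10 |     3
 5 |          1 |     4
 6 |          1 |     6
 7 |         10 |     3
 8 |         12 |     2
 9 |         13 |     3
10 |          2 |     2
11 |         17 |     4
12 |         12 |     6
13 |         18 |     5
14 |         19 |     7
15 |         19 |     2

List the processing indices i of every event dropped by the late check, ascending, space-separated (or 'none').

i=0 t=0 v=9: → [0,4); WM=-2
i=1 t=1 v=2: → [0,4); WM=-1
i=2 t=5 v=7: → [4,8),[2,6); WM=3
i=3 t=7 v=3: → [6,10),[4,8); WM=5; [0,4) fires=2
i=4 t=10 v=3: → [10,14),[8,12); WM=8; [2,6) fires=1 [4,8) fires=2
i=5 t=1 v=4: DROP (t<8-0); WM=8
i=6 t=1 v=6: DROP (t<8-0); WM=8
i=7 t=10 v=3: → [10,14),[8,12); WM=8
i=8 t=12 v=2: → [12,16),[10,14); WM=10; [6,10) fires=1
i=9 t=13 v=3: → [12,16),[10,14); WM=11
i=10 t=2 v=2: DROP (t<11-0); WM=11
i=11 t=17 v=4: → [16,20),[14,18); WM=15; [8,12) fires=1 [10,14) fires=2
i=12 t=12 v=6: DROP (t<15-0); WM=15
i=13 t=18 v=5: → [18,22),[16,20); WM=16; [12,16) fires=2
i=14 t=19 v=7: → [18,22),[16,20); WM=17
i=15 t=19 v=2: → [18,22),[16,20); WM=17

5 6 10 12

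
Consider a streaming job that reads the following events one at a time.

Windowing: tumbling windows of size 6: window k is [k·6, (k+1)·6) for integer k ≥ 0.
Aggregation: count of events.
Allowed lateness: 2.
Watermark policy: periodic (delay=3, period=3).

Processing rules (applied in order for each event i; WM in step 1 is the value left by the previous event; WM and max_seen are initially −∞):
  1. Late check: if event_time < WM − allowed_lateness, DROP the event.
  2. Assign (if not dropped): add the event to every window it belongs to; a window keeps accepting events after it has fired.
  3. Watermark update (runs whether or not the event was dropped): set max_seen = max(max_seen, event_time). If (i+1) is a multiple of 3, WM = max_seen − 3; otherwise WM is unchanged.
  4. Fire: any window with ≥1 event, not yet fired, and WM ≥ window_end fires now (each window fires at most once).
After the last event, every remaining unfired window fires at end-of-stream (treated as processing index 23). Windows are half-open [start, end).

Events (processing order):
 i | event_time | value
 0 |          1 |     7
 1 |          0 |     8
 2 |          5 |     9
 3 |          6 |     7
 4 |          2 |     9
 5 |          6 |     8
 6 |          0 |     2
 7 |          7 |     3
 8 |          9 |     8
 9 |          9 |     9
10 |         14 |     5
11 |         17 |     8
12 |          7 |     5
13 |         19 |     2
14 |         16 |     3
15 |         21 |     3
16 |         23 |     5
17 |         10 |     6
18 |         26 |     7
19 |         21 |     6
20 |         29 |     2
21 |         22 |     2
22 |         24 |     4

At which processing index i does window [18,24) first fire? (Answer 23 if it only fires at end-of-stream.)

20

i=0 t=1 v=7: → [0,6); WM=−∞
i=1 t=0 v=8: → [0,6); WM=−∞
i=2 t=5 v=9: → [0,6); WM=2
i=3 t=6 v=7: → [6,12); WM=2
i=4 t=2 v=9: → [0,6); WM=2
i=5 t=6 v=8: → [6,12); WM=3
i=6 t=0 v=2: DROP (t<3-2); WM=3
i=7 t=7 v=3: → [6,12); WM=3
i=8 t=9 v=8: → [6,12); WM=6; [0,6) fires=4
i=9 t=9 v=9: → [6,12); WM=6
i=10 t=14 v=5: → [12,18); WM=6
i=11 t=17 v=8: → [12,18); WM=14; [6,12) fires=5
i=12 t=7 v=5: DROP (t<14-2); WM=14
i=13 t=19 v=2: → [18,24); WM=14
i=14 t=16 v=3: → [12,18); WM=16
i=15 t=21 v=3: → [18,24); WM=16
i=16 t=23 v=5: → [18,24); WM=16
i=17 t=10 v=6: DROP (t<16-2); WM=20; [12,18) fires=3
i=18 t=26 v=7: → [24,30); WM=20
i=19 t=21 v=6: → [18,24); WM=20
i=20 t=29 v=2: → [24,30); WM=26; [18,24) fires=4
i=21 t=22 v=2: DROP (t<26-2); WM=26
i=22 t=24 v=4: → [24,30); WM=26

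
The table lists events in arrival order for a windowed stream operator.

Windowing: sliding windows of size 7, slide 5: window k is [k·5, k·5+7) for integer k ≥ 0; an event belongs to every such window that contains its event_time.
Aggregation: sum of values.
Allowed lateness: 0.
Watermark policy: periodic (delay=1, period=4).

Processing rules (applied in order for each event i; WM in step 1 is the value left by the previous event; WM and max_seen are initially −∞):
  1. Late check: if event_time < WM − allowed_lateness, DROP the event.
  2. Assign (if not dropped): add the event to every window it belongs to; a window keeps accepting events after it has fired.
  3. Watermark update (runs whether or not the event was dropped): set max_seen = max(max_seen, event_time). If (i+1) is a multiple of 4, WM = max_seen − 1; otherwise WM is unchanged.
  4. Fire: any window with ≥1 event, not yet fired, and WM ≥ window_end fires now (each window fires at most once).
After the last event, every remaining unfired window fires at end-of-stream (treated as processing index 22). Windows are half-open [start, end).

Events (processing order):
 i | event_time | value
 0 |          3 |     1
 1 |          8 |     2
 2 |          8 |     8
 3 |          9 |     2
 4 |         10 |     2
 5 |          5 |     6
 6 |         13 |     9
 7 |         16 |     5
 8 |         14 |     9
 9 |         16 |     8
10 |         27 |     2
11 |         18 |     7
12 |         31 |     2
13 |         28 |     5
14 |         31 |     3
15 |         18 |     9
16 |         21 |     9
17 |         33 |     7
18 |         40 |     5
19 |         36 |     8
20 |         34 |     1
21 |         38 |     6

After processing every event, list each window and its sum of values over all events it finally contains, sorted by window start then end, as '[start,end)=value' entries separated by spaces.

[0,7)=1 [5,12)=14 [10,17)=24 [15,22)=20 [25,32)=12 [30,37)=20 [35,42)=13 [40,47)=5

i=0 t=3 v=1: → [0,7); WM=−∞
i=1 t=8 v=2: → [5,12); WM=−∞
i=2 t=8 v=8: → [5,12); WM=−∞
i=3 t=9 v=2: → [5,12); WM=8; [0,7) fires=1
i=4 t=10 v=2: → [10,17),[5,12); WM=8
i=5 t=5 v=6: DROP (t<8-0); WM=8
i=6 t=13 v=9: → [10,17); WM=8
i=7 t=16 v=5: → [15,22),[10,17); WM=15; [5,12) fires=14
i=8 t=14 v=9: DROP (t<15-0); WM=15
i=9 t=16 v=8: → [15,22),[10,17); WM=15
i=10 t=27 v=2: → [25,32); WM=15
i=11 t=18 v=7: → [15,22); WM=26; [10,17) fires=24 [15,22) fires=20
i=12 t=31 v=2: → [30,37),[25,32); WM=26
i=13 t=28 v=5: → [25,32); WM=26
i=14 t=31 v=3: → [30,37),[25,32); WM=26
i=15 t=18 v=9: DROP (t<26-0); WM=30
i=16 t=21 v=9: DROP (t<30-0); WM=30
i=17 t=33 v=7: → [30,37); WM=30
i=18 t=40 v=5: → [40,47),[35,42); WM=30
i=19 t=36 v=8: → [35,42),[30,37); WM=39; [25,32) fires=12 [30,37) fires=20
i=20 t=34 v=1: DROP (t<39-0); WM=39
i=21 t=38 v=6: DROP (t<39-0); WM=39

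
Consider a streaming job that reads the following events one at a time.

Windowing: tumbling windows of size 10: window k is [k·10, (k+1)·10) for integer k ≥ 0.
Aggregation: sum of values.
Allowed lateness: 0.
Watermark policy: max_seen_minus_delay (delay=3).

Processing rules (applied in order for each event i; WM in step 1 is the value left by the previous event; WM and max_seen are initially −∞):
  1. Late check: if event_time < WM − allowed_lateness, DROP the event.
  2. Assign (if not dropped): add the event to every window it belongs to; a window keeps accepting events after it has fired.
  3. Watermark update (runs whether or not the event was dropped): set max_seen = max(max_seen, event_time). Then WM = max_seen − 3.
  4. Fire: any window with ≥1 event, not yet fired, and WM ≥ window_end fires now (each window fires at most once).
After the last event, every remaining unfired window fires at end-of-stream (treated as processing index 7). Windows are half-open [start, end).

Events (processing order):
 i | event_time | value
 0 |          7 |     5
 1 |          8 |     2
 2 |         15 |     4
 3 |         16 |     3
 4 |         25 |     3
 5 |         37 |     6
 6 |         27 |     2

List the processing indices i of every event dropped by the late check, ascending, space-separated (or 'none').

i=0 t=7 v=5: → [0,10); WM=4
i=1 t=8 v=2: → [0,10); WM=5
i=2 t=15 v=4: → [10,20); WM=12; [0,10) fires=7
i=3 t=16 v=3: → [10,20); WM=13
i=4 t=25 v=3: → [20,30); WM=22; [10,20) fires=7
i=5 t=37 v=6: → [30,40); WM=34; [20,30) fires=3
i=6 t=27 v=2: DROP (t<34-0); WM=34

6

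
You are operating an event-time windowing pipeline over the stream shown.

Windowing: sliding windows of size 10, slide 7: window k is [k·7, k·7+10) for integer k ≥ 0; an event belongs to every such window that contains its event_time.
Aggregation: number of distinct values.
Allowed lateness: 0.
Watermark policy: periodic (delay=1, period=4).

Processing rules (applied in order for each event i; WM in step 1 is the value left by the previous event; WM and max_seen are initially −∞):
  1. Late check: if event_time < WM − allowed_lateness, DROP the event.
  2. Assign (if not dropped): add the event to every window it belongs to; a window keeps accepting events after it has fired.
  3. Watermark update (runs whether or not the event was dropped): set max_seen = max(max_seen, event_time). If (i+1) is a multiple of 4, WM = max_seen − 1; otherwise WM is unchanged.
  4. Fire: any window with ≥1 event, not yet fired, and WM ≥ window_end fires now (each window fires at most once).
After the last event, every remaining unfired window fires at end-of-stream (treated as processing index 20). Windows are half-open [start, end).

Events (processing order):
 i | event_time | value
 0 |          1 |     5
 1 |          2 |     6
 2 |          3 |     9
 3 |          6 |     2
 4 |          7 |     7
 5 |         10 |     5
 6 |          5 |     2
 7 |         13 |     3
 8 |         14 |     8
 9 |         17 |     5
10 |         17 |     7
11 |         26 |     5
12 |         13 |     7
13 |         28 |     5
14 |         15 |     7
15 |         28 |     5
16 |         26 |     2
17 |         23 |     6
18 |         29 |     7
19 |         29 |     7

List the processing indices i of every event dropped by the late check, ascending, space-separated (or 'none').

i=0 t=1 v=5: → [0,10); WM=−∞
i=1 t=2 v=6: → [0,10); WM=−∞
i=2 t=3 v=9: → [0,10); WM=−∞
i=3 t=6 v=2: → [0,10); WM=5
i=4 t=7 v=7: → [7,17),[0,10); WM=5
i=5 t=10 v=5: → [7,17); WM=5
i=6 t=5 v=2: → [0,10); WM=5
i=7 t=13 v=3: → [7,17); WM=12; [0,10) fires=5
i=8 t=14 v=8: → [14,24),[7,17); WM=12
i=9 t=17 v=5: → [14,24); WM=12
i=10 t=17 v=7: → [14,24); WM=12
i=11 t=26 v=5: → [21,31); WM=25; [7,17) fires=4 [14,24) fires=3
i=12 t=13 v=7: DROP (t<25-0); WM=25
i=13 t=28 v=5: → [28,38),[21,31); WM=25
i=14 t=15 v=7: DROP (t<25-0); WM=25
i=15 t=28 v=5: → [28,38),[21,31); WM=27
i=16 t=26 v=2: DROP (t<27-0); WM=27
i=17 t=23 v=6: DROP (t<27-0); WM=27
i=18 t=29 v=7: → [28,38),[21,31); WM=27
i=19 t=29 v=7: → [28,38),[21,31); WM=28

12 14 16 17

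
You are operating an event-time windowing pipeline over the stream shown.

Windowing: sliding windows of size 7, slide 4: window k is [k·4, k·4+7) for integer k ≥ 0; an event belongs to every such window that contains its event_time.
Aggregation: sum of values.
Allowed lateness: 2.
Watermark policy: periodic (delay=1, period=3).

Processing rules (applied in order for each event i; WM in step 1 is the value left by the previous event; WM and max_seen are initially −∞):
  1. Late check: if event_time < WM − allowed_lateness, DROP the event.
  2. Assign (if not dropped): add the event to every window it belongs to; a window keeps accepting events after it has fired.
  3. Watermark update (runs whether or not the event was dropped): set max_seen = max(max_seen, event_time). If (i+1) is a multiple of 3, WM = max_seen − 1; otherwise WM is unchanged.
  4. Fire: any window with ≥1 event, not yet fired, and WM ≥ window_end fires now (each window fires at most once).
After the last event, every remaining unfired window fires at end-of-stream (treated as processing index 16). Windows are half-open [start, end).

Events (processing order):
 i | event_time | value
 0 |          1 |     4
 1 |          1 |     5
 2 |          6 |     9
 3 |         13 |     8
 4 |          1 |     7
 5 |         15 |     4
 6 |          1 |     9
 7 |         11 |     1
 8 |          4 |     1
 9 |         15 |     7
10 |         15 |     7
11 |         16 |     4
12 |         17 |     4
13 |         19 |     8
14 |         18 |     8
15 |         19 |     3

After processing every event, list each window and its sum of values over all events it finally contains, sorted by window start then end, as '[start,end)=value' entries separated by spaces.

[0,7)=18 [4,11)=9 [8,15)=8 [12,19)=42 [16,23)=27

i=0 t=1 v=4: → [0,7); WM=−∞
i=1 t=1 v=5: → [0,7); WM=−∞
i=2 t=6 v=9: → [4,11),[0,7); WM=5
i=3 t=13 v=8: → [12,19),[8,15); WM=5
i=4 t=1 v=7: DROP (t<5-2); WM=5
i=5 t=15 v=4: → [12,19); WM=14; [0,7) fires=18 [4,11) fires=9
i=6 t=1 v=9: DROP (t<14-2); WM=14
i=7 t=11 v=1: DROP (t<14-2); WM=14
i=8 t=4 v=1: DROP (t<14-2); WM=14
i=9 t=15 v=7: → [12,19); WM=14
i=10 t=15 v=7: → [12,19); WM=14
i=11 t=16 v=4: → [16,23),[12,19); WM=15; [8,15) fires=8
i=12 t=17 v=4: → [16,23),[12,19); WM=15
i=13 t=19 v=8: → [16,23); WM=15
i=14 t=18 v=8: → [16,23),[12,19); WM=18
i=15 t=19 v=3: → [16,23); WM=18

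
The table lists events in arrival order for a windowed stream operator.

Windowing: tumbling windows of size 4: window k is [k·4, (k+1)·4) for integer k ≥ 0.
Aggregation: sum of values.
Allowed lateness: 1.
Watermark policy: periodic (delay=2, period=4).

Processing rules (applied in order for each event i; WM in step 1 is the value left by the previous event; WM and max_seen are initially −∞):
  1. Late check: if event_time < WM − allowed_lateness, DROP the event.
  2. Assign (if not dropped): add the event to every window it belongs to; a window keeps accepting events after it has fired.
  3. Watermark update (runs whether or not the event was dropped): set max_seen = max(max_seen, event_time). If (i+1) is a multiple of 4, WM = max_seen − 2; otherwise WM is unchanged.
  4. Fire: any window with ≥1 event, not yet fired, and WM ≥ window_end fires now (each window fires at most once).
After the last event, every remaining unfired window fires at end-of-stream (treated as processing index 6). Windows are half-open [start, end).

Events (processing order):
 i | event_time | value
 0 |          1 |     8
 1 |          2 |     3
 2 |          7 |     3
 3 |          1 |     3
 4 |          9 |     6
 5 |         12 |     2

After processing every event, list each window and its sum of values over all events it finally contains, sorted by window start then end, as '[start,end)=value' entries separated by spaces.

i=0 t=1 v=8: → [0,4); WM=−∞
i=1 t=2 v=3: → [0,4); WM=−∞
i=2 t=7 v=3: → [4,8); WM=−∞
i=3 t=1 v=3: → [0,4); WM=5; [0,4) fires=14
i=4 t=9 v=6: → [8,12); WM=5
i=5 t=12 v=2: → [12,16); WM=5

[0,4)=14 [4,8)=3 [8,12)=6 [12,16)=2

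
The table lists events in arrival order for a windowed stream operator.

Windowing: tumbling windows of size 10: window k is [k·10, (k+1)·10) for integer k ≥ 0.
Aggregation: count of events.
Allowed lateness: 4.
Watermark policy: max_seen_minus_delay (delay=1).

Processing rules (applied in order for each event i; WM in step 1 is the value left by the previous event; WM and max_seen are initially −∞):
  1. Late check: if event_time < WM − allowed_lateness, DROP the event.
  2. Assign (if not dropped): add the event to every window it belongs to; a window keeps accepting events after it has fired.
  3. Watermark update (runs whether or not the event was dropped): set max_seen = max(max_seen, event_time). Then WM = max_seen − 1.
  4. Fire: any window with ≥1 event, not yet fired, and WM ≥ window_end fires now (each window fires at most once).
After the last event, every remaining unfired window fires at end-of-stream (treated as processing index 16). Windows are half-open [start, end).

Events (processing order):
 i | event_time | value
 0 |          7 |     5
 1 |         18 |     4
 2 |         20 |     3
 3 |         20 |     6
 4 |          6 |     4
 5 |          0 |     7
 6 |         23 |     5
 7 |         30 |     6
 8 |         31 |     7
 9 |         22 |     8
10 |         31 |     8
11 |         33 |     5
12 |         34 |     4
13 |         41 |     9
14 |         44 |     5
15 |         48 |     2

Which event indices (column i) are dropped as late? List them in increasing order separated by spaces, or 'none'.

i=0 t=7 v=5: → [0,10); WM=6
i=1 t=18 v=4: → [10,20); WM=17; [0,10) fires=1
i=2 t=20 v=3: → [20,30); WM=19
i=3 t=20 v=6: → [20,30); WM=19
i=4 t=6 v=4: DROP (t<19-4); WM=19
i=5 t=0 v=7: DROP (t<19-4); WM=19
i=6 t=23 v=5: → [20,30); WM=22; [10,20) fires=1
i=7 t=30 v=6: → [30,40); WM=29
i=8 t=31 v=7: → [30,40); WM=30; [20,30) fires=3
i=9 t=22 v=8: DROP (t<30-4); WM=30
i=10 t=31 v=8: → [30,40); WM=30
i=11 t=33 v=5: → [30,40); WM=32
i=12 t=34 v=4: → [30,40); WM=33
i=13 t=41 v=9: → [40,50); WM=40; [30,40) fires=5
i=14 t=44 v=5: → [40,50); WM=43
i=15 t=48 v=2: → [40,50); WM=47

4 5 9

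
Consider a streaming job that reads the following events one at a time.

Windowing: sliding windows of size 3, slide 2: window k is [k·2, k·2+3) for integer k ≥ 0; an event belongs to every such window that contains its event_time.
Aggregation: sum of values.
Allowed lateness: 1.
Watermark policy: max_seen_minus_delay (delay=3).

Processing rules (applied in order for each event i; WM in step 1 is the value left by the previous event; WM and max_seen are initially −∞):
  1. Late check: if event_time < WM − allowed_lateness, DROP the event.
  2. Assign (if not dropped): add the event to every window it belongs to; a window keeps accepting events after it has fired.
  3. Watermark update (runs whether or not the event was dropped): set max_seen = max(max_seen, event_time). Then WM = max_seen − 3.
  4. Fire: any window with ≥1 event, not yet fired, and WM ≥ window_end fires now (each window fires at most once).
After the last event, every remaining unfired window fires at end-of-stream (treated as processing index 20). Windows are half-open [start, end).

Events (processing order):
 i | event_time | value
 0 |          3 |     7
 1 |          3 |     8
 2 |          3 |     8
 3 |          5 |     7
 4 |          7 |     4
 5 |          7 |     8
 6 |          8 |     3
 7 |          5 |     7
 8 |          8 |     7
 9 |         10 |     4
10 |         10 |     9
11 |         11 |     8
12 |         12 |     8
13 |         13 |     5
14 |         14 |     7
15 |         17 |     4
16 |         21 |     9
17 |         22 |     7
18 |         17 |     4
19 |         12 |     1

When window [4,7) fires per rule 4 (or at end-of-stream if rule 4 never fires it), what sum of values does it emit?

14

i=0 t=3 v=7: → [2,5); WM=0
i=1 t=3 v=8: → [2,5); WM=0
i=2 t=3 v=8: → [2,5); WM=0
i=3 t=5 v=7: → [4,7); WM=2
i=4 t=7 v=4: → [6,9); WM=4
i=5 t=7 v=8: → [6,9); WM=4
i=6 t=8 v=3: → [8,11),[6,9); WM=5; [2,5) fires=23
i=7 t=5 v=7: → [4,7); WM=5
i=8 t=8 v=7: → [8,11),[6,9); WM=5
i=9 t=10 v=4: → [10,13),[8,11); WM=7; [4,7) fires=14
i=10 t=10 v=9: → [10,13),[8,11); WM=7
i=11 t=11 v=8: → [10,13); WM=8
i=12 t=12 v=8: → [12,15),[10,13); WM=9; [6,9) fires=22
i=13 t=13 v=5: → [12,15); WM=10
i=14 t=14 v=7: → [14,17),[12,15); WM=11; [8,11) fires=23
i=15 t=17 v=4: → [16,19); WM=14; [10,13) fires=29
i=16 t=21 v=9: → [20,23); WM=18; [12,15) fires=20 [14,17) fires=7
i=17 t=22 v=7: → [22,25),[20,23); WM=19; [16,19) fires=4
i=18 t=17 v=4: DROP (t<19-1); WM=19
i=19 t=12 v=1: DROP (t<19-1); WM=19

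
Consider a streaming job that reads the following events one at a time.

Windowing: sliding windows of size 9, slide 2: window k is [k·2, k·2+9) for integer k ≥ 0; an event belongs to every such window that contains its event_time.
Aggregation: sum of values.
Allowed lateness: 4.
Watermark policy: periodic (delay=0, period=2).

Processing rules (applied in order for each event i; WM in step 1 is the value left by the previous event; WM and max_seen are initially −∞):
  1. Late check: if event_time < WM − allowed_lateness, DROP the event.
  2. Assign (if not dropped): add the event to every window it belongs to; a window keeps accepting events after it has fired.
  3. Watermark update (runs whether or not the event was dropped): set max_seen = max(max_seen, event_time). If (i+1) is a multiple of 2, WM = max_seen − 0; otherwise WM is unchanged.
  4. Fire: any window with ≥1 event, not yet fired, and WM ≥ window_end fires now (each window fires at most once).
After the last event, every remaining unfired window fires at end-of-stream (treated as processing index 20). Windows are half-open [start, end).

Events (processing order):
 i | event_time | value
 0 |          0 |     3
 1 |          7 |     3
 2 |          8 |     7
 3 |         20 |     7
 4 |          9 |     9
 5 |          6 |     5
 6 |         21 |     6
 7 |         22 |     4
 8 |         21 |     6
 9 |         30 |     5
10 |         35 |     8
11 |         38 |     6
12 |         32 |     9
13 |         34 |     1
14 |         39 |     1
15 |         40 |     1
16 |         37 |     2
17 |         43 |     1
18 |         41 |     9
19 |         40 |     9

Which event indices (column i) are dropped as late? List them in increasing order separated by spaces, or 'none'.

i=0 t=0 v=3: → [0,9); WM=−∞
i=1 t=7 v=3: → [6,15),[4,13),[2,11),[0,9); WM=7
i=2 t=8 v=7: → [8,17),[6,15),[4,13),[2,11),[0,9); WM=7
i=3 t=20 v=7: → [20,29),[18,27),[16,25),[14,23),[12,21); WM=20; [0,9) fires=13 [2,11) fires=10 [4,13) fires=10 [6,15) fires=10 [8,17) fires=7
i=4 t=9 v=9: DROP (t<20-4); WM=20
i=5 t=6 v=5: DROP (t<20-4); WM=20
i=6 t=21 v=6: → [20,29),[18,27),[16,25),[14,23); WM=20
i=7 t=22 v=4: → [22,31),[20,29),[18,27),[16,25),[14,23); WM=22; [12,21) fires=7
i=8 t=21 v=6: → [20,29),[18,27),[16,25),[14,23); WM=22
i=9 t=30 v=5: → [30,39),[28,37),[26,35),[24,33),[22,31); WM=30; [14,23) fires=23 [16,25) fires=23 [18,27) fires=23 [20,29) fires=23
i=10 t=35 v=8: → [34,43),[32,41),[30,39),[28,37); WM=30
i=11 t=38 v=6: → [38,47),[36,45),[34,43),[32,41),[30,39); WM=38; [22,31) fires=9 [24,33) fires=5 [26,35) fires=5 [28,37) fires=13
i=12 t=32 v=9: DROP (t<38-4); WM=38
i=13 t=34 v=1: → [34,43),[32,41),[30,39),[28,37),[26,35); WM=38
i=14 t=39 v=1: → [38,47),[36,45),[34,43),[32,41); WM=38
i=15 t=40 v=1: → [40,49),[38,47),[36,45),[34,43),[32,41); WM=40; [30,39) fires=20
i=16 t=37 v=2: → [36,45),[34,43),[32,41),[30,39); WM=40
i=17 t=43 v=1: → [42,51),[40,49),[38,47),[36,45); WM=43; [32,41) fires=19 [34,43) fires=19
i=18 t=41 v=9: → [40,49),[38,47),[36,45),[34,43); WM=43
i=19 t=40 v=9: → [40,49),[38,47),[36,45),[34,43),[32,41); WM=43

4 5 12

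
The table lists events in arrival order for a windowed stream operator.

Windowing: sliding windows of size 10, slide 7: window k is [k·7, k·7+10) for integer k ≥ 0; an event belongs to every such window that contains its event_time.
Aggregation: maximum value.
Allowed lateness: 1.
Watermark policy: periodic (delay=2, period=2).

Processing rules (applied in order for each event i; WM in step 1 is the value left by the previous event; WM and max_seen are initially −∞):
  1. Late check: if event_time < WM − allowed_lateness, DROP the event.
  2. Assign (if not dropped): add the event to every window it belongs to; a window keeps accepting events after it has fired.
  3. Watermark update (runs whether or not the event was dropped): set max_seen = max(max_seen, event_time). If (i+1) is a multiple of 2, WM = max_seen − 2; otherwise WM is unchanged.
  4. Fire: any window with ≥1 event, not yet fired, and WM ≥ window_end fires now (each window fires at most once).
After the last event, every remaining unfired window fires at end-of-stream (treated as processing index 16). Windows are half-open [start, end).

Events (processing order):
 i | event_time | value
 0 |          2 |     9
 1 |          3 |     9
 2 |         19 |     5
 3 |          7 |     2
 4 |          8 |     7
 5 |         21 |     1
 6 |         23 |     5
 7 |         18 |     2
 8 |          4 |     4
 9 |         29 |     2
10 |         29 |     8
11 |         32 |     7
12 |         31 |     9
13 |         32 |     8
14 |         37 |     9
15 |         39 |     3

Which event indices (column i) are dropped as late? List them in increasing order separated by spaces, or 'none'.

i=0 t=2 v=9: → [0,10); WM=−∞
i=1 t=3 v=9: → [0,10); WM=1
i=2 t=19 v=5: → [14,24); WM=1
i=3 t=7 v=2: → [7,17),[0,10); WM=17; [0,10) fires=9 [7,17) fires=2
i=4 t=8 v=7: DROP (t<17-1); WM=17
i=5 t=21 v=1: → [21,31),[14,24); WM=19
i=6 t=23 v=5: → [21,31),[14,24); WM=19
i=7 t=18 v=2: → [14,24); WM=21
i=8 t=4 v=4: DROP (t<21-1); WM=21
i=9 t=29 v=2: → [28,38),[21,31); WM=27; [14,24) fires=5
i=10 t=29 v=8: → [28,38),[21,31); WM=27
i=11 t=32 v=7: → [28,38); WM=30
i=12 t=31 v=9: → [28,38); WM=30
i=13 t=32 v=8: → [28,38); WM=30
i=14 t=37 v=9: → [35,45),[28,38); WM=30
i=15 t=39 v=3: → [35,45); WM=37; [21,31) fires=8

4 8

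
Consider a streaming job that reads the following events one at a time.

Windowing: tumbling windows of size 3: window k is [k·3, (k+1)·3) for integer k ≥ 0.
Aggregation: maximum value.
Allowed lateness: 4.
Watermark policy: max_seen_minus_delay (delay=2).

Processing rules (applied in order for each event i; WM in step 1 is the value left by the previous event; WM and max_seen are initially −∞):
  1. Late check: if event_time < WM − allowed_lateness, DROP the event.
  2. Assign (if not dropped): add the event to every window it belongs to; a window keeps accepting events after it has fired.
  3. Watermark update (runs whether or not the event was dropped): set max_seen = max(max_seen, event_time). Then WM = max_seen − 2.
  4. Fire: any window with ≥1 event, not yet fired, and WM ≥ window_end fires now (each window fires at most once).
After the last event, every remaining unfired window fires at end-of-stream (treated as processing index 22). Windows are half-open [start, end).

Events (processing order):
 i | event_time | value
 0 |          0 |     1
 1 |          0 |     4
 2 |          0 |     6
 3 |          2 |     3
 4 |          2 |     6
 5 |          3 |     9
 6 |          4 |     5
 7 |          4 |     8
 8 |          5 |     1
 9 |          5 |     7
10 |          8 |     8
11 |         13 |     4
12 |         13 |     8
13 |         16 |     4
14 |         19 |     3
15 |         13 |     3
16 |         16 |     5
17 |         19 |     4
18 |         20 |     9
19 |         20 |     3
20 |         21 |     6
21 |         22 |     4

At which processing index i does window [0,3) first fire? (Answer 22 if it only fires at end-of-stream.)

8

i=0 t=0 v=1: → [0,3); WM=-2
i=1 t=0 v=4: → [0,3); WM=-2
i=2 t=0 v=6: → [0,3); WM=-2
i=3 t=2 v=3: → [0,3); WM=0
i=4 t=2 v=6: → [0,3); WM=0
i=5 t=3 v=9: → [3,6); WM=1
i=6 t=4 v=5: → [3,6); WM=2
i=7 t=4 v=8: → [3,6); WM=2
i=8 t=5 v=1: → [3,6); WM=3; [0,3) fires=6
i=9 t=5 v=7: → [3,6); WM=3
i=10 t=8 v=8: → [6,9); WM=6; [3,6) fires=9
i=11 t=13 v=4: → [12,15); WM=11; [6,9) fires=8
i=12 t=13 v=8: → [12,15); WM=11
i=13 t=16 v=4: → [15,18); WM=14
i=14 t=19 v=3: → [18,21); WM=17; [12,15) fires=8
i=15 t=13 v=3: → [12,15); WM=17
i=16 t=16 v=5: → [15,18); WM=17
i=17 t=19 v=4: → [18,21); WM=17
i=18 t=20 v=9: → [18,21); WM=18; [15,18) fires=5
i=19 t=20 v=3: → [18,21); WM=18
i=20 t=21 v=6: → [21,24); WM=19
i=21 t=22 v=4: → [21,24); WM=20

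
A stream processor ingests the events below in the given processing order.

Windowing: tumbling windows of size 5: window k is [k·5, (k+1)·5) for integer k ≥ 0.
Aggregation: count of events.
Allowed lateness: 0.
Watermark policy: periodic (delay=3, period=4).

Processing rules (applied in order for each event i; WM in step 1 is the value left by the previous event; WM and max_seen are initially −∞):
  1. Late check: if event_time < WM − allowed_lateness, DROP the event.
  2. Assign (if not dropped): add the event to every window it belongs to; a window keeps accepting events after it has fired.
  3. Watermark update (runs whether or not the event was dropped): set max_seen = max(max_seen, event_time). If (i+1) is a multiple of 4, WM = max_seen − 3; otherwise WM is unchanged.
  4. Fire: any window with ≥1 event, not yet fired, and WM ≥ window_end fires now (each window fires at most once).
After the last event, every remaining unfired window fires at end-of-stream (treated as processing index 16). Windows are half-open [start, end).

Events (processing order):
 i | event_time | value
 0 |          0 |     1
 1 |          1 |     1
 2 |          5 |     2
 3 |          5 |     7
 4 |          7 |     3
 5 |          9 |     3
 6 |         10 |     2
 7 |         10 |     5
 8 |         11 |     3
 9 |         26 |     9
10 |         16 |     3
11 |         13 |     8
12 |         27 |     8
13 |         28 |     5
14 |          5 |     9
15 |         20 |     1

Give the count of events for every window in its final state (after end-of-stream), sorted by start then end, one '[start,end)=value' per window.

i=0 t=0 v=1: → [0,5); WM=−∞
i=1 t=1 v=1: → [0,5); WM=−∞
i=2 t=5 v=2: → [5,10); WM=−∞
i=3 t=5 v=7: → [5,10); WM=2
i=4 t=7 v=3: → [5,10); WM=2
i=5 t=9 v=3: → [5,10); WM=2
i=6 t=10 v=2: → [10,15); WM=2
i=7 t=10 v=5: → [10,15); WM=7; [0,5) fires=2
i=8 t=11 v=3: → [10,15); WM=7
i=9 t=26 v=9: → [25,30); WM=7
i=10 t=16 v=3: → [15,20); WM=7
i=11 t=13 v=8: → [10,15); WM=23; [5,10) fires=4 [10,15) fires=4 [15,20) fires=1
i=12 t=27 v=8: → [25,30); WM=23
i=13 t=28 v=5: → [25,30); WM=23
i=14 t=5 v=9: DROP (t<23-0); WM=23
i=15 t=20 v=1: DROP (t<23-0); WM=25

[0,5)=2 [5,10)=4 [10,15)=4 [15,20)=1 [25,30)=3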